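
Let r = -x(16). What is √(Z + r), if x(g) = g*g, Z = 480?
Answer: 4*√14 ≈ 14.967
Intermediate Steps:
x(g) = g²
r = -256 (r = -1*16² = -1*256 = -256)
√(Z + r) = √(480 - 256) = √224 = 4*√14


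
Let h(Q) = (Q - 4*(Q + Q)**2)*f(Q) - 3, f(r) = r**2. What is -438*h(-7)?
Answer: 16977756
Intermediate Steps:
h(Q) = -3 + Q**2*(Q - 16*Q**2) (h(Q) = (Q - 4*(Q + Q)**2)*Q**2 - 3 = (Q - 4*4*Q**2)*Q**2 - 3 = (Q - 16*Q**2)*Q**2 - 3 = Q**2*(Q - 16*Q**2) - 3 = -3 + Q**2*(Q - 16*Q**2))
-438*h(-7) = -438*(-3 + (-7)**3 - 16*(-7)**4) = -438*(-3 - 343 - 16*2401) = -438*(-3 - 343 - 38416) = -438*(-38762) = 16977756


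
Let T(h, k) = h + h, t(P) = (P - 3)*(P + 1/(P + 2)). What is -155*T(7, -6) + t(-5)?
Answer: -6382/3 ≈ -2127.3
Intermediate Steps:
t(P) = (-3 + P)*(P + 1/(2 + P))
T(h, k) = 2*h
-155*T(7, -6) + t(-5) = -310*7 + (-3 + (-5)**3 - 1*(-5)**2 - 5*(-5))/(2 - 5) = -155*14 + (-3 - 125 - 1*25 + 25)/(-3) = -2170 - (-3 - 125 - 25 + 25)/3 = -2170 - 1/3*(-128) = -2170 + 128/3 = -6382/3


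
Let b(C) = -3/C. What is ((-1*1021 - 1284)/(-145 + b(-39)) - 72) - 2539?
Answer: -4889159/1884 ≈ -2595.1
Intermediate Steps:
((-1*1021 - 1284)/(-145 + b(-39)) - 72) - 2539 = ((-1*1021 - 1284)/(-145 - 3/(-39)) - 72) - 2539 = ((-1021 - 1284)/(-145 - 3*(-1/39)) - 72) - 2539 = (-2305/(-145 + 1/13) - 72) - 2539 = (-2305/(-1884/13) - 72) - 2539 = (-2305*(-13/1884) - 72) - 2539 = (29965/1884 - 72) - 2539 = -105683/1884 - 2539 = -4889159/1884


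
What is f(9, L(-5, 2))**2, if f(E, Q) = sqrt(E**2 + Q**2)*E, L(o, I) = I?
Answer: 6885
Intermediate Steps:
f(E, Q) = E*sqrt(E**2 + Q**2)
f(9, L(-5, 2))**2 = (9*sqrt(9**2 + 2**2))**2 = (9*sqrt(81 + 4))**2 = (9*sqrt(85))**2 = 6885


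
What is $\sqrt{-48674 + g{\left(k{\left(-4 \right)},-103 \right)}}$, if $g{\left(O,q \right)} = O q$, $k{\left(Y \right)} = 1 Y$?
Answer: $i \sqrt{48262} \approx 219.69 i$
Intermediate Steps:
$k{\left(Y \right)} = Y$
$\sqrt{-48674 + g{\left(k{\left(-4 \right)},-103 \right)}} = \sqrt{-48674 - -412} = \sqrt{-48674 + 412} = \sqrt{-48262} = i \sqrt{48262}$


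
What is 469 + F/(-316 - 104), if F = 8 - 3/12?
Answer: 787889/1680 ≈ 468.98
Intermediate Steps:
F = 31/4 (F = 8 + (1/12)*(-3) = 8 - ¼ = 31/4 ≈ 7.7500)
469 + F/(-316 - 104) = 469 + (31/4)/(-316 - 104) = 469 + (31/4)/(-420) = 469 - 1/420*31/4 = 469 - 31/1680 = 787889/1680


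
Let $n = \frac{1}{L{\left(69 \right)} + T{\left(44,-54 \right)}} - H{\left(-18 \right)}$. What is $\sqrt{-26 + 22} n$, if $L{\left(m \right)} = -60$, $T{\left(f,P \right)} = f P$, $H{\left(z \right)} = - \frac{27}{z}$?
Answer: $- \frac{3655 i}{1218} \approx - 3.0008 i$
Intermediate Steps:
$T{\left(f,P \right)} = P f$
$n = - \frac{3655}{2436}$ ($n = \frac{1}{-60 - 2376} - - \frac{27}{-18} = \frac{1}{-60 - 2376} - \left(-27\right) \left(- \frac{1}{18}\right) = \frac{1}{-2436} - \frac{3}{2} = - \frac{1}{2436} - \frac{3}{2} = - \frac{3655}{2436} \approx -1.5004$)
$\sqrt{-26 + 22} n = \sqrt{-26 + 22} \left(- \frac{3655}{2436}\right) = \sqrt{-4} \left(- \frac{3655}{2436}\right) = 2 i \left(- \frac{3655}{2436}\right) = - \frac{3655 i}{1218}$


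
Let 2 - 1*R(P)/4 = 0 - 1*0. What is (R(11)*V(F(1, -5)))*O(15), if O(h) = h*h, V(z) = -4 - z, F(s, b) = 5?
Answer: -16200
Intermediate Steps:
R(P) = 8 (R(P) = 8 - 4*(0 - 1*0) = 8 - 4*(0 + 0) = 8 - 4*0 = 8 + 0 = 8)
O(h) = h²
(R(11)*V(F(1, -5)))*O(15) = (8*(-4 - 1*5))*15² = (8*(-4 - 5))*225 = (8*(-9))*225 = -72*225 = -16200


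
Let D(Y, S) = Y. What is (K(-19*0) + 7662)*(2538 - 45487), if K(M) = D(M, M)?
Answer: -329075238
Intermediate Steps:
K(M) = M
(K(-19*0) + 7662)*(2538 - 45487) = (-19*0 + 7662)*(2538 - 45487) = (0 + 7662)*(-42949) = 7662*(-42949) = -329075238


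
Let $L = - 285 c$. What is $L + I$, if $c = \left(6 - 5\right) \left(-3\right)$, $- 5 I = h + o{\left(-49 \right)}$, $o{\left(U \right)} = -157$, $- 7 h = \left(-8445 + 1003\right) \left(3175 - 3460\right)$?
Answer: $\frac{2151994}{35} \approx 61486.0$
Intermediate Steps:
$h = - \frac{2120970}{7}$ ($h = - \frac{\left(-8445 + 1003\right) \left(3175 - 3460\right)}{7} = - \frac{\left(-7442\right) \left(-285\right)}{7} = \left(- \frac{1}{7}\right) 2120970 = - \frac{2120970}{7} \approx -3.03 \cdot 10^{5}$)
$I = \frac{2122069}{35}$ ($I = - \frac{- \frac{2120970}{7} - 157}{5} = \left(- \frac{1}{5}\right) \left(- \frac{2122069}{7}\right) = \frac{2122069}{35} \approx 60631.0$)
$c = -3$ ($c = 1 \left(-3\right) = -3$)
$L = 855$ ($L = \left(-285\right) \left(-3\right) = 855$)
$L + I = 855 + \frac{2122069}{35} = \frac{2151994}{35}$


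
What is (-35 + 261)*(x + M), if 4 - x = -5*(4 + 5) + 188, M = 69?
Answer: -15820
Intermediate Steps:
x = -139 (x = 4 - (-5*(4 + 5) + 188) = 4 - (-5*9 + 188) = 4 - (-45 + 188) = 4 - 1*143 = 4 - 143 = -139)
(-35 + 261)*(x + M) = (-35 + 261)*(-139 + 69) = 226*(-70) = -15820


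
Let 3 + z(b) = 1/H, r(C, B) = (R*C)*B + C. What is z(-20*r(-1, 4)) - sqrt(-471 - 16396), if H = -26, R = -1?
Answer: -79/26 - I*sqrt(16867) ≈ -3.0385 - 129.87*I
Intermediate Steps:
r(C, B) = C - B*C (r(C, B) = (-C)*B + C = -B*C + C = C - B*C)
z(b) = -79/26 (z(b) = -3 + 1/(-26) = -3 - 1/26 = -79/26)
z(-20*r(-1, 4)) - sqrt(-471 - 16396) = -79/26 - sqrt(-471 - 16396) = -79/26 - sqrt(-16867) = -79/26 - I*sqrt(16867)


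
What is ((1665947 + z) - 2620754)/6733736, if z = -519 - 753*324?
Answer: -599649/3366868 ≈ -0.17810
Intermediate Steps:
z = -244491 (z = -519 - 243972 = -244491)
((1665947 + z) - 2620754)/6733736 = ((1665947 - 244491) - 2620754)/6733736 = (1421456 - 2620754)*(1/6733736) = -1199298*1/6733736 = -599649/3366868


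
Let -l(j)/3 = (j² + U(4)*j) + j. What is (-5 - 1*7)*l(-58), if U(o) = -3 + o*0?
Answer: 125280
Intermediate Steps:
U(o) = -3 (U(o) = -3 + 0 = -3)
l(j) = -3*j² + 6*j (l(j) = -3*((j² - 3*j) + j) = -3*(j² - 2*j) = -3*j² + 6*j)
(-5 - 1*7)*l(-58) = (-5 - 1*7)*(3*(-58)*(2 - 1*(-58))) = (-5 - 7)*(3*(-58)*(2 + 58)) = -36*(-58)*60 = -12*(-10440) = 125280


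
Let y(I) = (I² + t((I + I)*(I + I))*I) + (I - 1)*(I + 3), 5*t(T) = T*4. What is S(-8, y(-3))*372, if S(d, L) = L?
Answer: -143964/5 ≈ -28793.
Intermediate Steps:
t(T) = 4*T/5 (t(T) = (T*4)/5 = (4*T)/5 = 4*T/5)
y(I) = I² + 16*I³/5 + (-1 + I)*(3 + I) (y(I) = (I² + (4*((I + I)*(I + I))/5)*I) + (I - 1)*(I + 3) = (I² + (4*((2*I)*(2*I))/5)*I) + (-1 + I)*(3 + I) = (I² + (4*(4*I²)/5)*I) + (-1 + I)*(3 + I) = (I² + (16*I²/5)*I) + (-1 + I)*(3 + I) = (I² + 16*I³/5) + (-1 + I)*(3 + I) = I² + 16*I³/5 + (-1 + I)*(3 + I))
S(-8, y(-3))*372 = (-3 + 2*(-3) + 2*(-3)² + (16/5)*(-3)³)*372 = (-3 - 6 + 2*9 + (16/5)*(-27))*372 = (-3 - 6 + 18 - 432/5)*372 = -387/5*372 = -143964/5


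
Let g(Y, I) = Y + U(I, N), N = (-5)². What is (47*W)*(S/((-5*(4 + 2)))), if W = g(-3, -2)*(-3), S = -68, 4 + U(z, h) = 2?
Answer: 1598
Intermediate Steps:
N = 25
U(z, h) = -2 (U(z, h) = -4 + 2 = -2)
g(Y, I) = -2 + Y (g(Y, I) = Y - 2 = -2 + Y)
W = 15 (W = (-2 - 3)*(-3) = -5*(-3) = 15)
(47*W)*(S/((-5*(4 + 2)))) = (47*15)*(-68*(-1/(5*(4 + 2)))) = 705*(-68/((-5*6))) = 705*(-68/(-30)) = 705*(-68*(-1/30)) = 705*(34/15) = 1598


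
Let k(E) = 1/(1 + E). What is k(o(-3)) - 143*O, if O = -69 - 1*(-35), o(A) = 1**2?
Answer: 9725/2 ≈ 4862.5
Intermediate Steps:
o(A) = 1
O = -34 (O = -69 + 35 = -34)
k(o(-3)) - 143*O = 1/(1 + 1) - 143*(-34) = 1/2 + 4862 = 9725/2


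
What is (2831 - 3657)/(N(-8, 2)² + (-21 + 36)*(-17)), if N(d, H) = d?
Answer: 826/191 ≈ 4.3246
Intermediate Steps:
(2831 - 3657)/(N(-8, 2)² + (-21 + 36)*(-17)) = (2831 - 3657)/((-8)² + (-21 + 36)*(-17)) = -826/(64 + 15*(-17)) = -826/(64 - 255) = -826/(-191) = -826*(-1/191) = 826/191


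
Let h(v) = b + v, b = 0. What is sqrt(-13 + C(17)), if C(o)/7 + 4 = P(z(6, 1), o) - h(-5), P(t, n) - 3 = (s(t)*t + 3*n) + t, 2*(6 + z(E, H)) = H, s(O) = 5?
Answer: sqrt(141) ≈ 11.874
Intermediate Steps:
z(E, H) = -6 + H/2
h(v) = v (h(v) = 0 + v = v)
P(t, n) = 3 + 3*n + 6*t (P(t, n) = 3 + ((5*t + 3*n) + t) = 3 + ((3*n + 5*t) + t) = 3 + (3*n + 6*t) = 3 + 3*n + 6*t)
C(o) = -203 + 21*o (C(o) = -28 + 7*((3 + 3*o + 6*(-6 + (1/2)*1)) - 1*(-5)) = -28 + 7*((3 + 3*o + 6*(-6 + 1/2)) + 5) = -28 + 7*((3 + 3*o + 6*(-11/2)) + 5) = -28 + 7*((3 + 3*o - 33) + 5) = -28 + 7*((-30 + 3*o) + 5) = -28 + 7*(-25 + 3*o) = -28 + (-175 + 21*o) = -203 + 21*o)
sqrt(-13 + C(17)) = sqrt(-13 + (-203 + 21*17)) = sqrt(-13 + (-203 + 357)) = sqrt(-13 + 154) = sqrt(141)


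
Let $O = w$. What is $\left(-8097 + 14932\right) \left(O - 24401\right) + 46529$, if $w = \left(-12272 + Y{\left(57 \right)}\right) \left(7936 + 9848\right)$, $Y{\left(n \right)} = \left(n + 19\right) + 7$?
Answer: $-1481784052266$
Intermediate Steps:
$Y{\left(n \right)} = 26 + n$ ($Y{\left(n \right)} = \left(19 + n\right) + 7 = 26 + n$)
$w = -216769176$ ($w = \left(-12272 + \left(26 + 57\right)\right) \left(7936 + 9848\right) = \left(-12272 + 83\right) 17784 = \left(-12189\right) 17784 = -216769176$)
$O = -216769176$
$\left(-8097 + 14932\right) \left(O - 24401\right) + 46529 = \left(-8097 + 14932\right) \left(-216769176 - 24401\right) + 46529 = 6835 \left(-216793577\right) + 46529 = -1481784098795 + 46529 = -1481784052266$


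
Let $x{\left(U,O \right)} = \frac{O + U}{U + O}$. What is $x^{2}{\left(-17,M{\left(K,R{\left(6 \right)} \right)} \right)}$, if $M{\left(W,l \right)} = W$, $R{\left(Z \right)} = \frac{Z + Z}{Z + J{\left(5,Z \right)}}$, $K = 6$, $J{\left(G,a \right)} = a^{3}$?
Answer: $1$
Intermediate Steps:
$R{\left(Z \right)} = \frac{2 Z}{Z + Z^{3}}$ ($R{\left(Z \right)} = \frac{Z + Z}{Z + Z^{3}} = \frac{2 Z}{Z + Z^{3}}$)
$x{\left(U,O \right)} = 1$ ($x{\left(U,O \right)} = \frac{O + U}{O + U} = 1$)
$x^{2}{\left(-17,M{\left(K,R{\left(6 \right)} \right)} \right)} = 1^{2} = 1$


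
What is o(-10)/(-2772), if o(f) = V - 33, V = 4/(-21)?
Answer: 697/58212 ≈ 0.011973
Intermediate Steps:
V = -4/21 (V = 4*(-1/21) = -4/21 ≈ -0.19048)
o(f) = -697/21 (o(f) = -4/21 - 33 = -697/21)
o(-10)/(-2772) = -697/21/(-2772) = -697/21*(-1/2772) = 697/58212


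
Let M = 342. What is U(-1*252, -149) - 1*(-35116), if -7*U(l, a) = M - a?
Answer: 245321/7 ≈ 35046.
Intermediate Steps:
U(l, a) = -342/7 + a/7 (U(l, a) = -(342 - a)/7 = -342/7 + a/7)
U(-1*252, -149) - 1*(-35116) = (-342/7 + (⅐)*(-149)) - 1*(-35116) = (-342/7 - 149/7) + 35116 = -491/7 + 35116 = 245321/7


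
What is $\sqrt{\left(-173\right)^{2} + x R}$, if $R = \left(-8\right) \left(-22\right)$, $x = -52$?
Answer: $\sqrt{20777} \approx 144.14$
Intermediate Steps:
$R = 176$
$\sqrt{\left(-173\right)^{2} + x R} = \sqrt{\left(-173\right)^{2} - 9152} = \sqrt{29929 - 9152} = \sqrt{20777}$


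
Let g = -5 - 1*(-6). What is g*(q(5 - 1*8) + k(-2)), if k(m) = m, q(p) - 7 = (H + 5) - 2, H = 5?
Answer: 13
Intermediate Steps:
q(p) = 15 (q(p) = 7 + ((5 + 5) - 2) = 7 + (10 - 2) = 7 + 8 = 15)
g = 1 (g = -5 + 6 = 1)
g*(q(5 - 1*8) + k(-2)) = 1*(15 - 2) = 1*13 = 13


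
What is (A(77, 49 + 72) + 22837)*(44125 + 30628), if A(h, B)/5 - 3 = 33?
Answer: 1720589801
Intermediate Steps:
A(h, B) = 180 (A(h, B) = 15 + 5*33 = 15 + 165 = 180)
(A(77, 49 + 72) + 22837)*(44125 + 30628) = (180 + 22837)*(44125 + 30628) = 23017*74753 = 1720589801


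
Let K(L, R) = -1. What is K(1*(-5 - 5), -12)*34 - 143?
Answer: -177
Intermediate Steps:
K(1*(-5 - 5), -12)*34 - 143 = -1*34 - 143 = -34 - 143 = -177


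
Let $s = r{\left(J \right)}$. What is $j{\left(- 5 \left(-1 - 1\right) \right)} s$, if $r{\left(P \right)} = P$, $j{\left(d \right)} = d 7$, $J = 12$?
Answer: $840$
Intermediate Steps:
$j{\left(d \right)} = 7 d$
$s = 12$
$j{\left(- 5 \left(-1 - 1\right) \right)} s = 7 \left(- 5 \left(-1 - 1\right)\right) 12 = 7 \left(\left(-5\right) \left(-2\right)\right) 12 = 7 \cdot 10 \cdot 12 = 70 \cdot 12 = 840$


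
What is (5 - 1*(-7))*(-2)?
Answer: -24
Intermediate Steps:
(5 - 1*(-7))*(-2) = (5 + 7)*(-2) = 12*(-2) = -24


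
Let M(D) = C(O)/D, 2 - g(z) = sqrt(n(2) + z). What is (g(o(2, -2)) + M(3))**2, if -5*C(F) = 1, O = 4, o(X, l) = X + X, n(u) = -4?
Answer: 841/225 ≈ 3.7378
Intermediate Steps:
o(X, l) = 2*X
C(F) = -1/5 (C(F) = -1/5*1 = -1/5)
g(z) = 2 - sqrt(-4 + z)
M(D) = -1/(5*D)
(g(o(2, -2)) + M(3))**2 = ((2 - sqrt(-4 + 2*2)) - 1/5/3)**2 = ((2 - sqrt(-4 + 4)) - 1/5*1/3)**2 = ((2 - sqrt(0)) - 1/15)**2 = ((2 - 1*0) - 1/15)**2 = ((2 + 0) - 1/15)**2 = (2 - 1/15)**2 = (29/15)**2 = 841/225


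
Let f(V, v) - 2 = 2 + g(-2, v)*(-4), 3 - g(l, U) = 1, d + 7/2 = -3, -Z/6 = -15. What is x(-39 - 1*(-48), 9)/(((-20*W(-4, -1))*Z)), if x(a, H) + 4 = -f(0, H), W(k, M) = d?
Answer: 0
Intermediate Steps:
Z = 90 (Z = -6*(-15) = 90)
d = -13/2 (d = -7/2 - 3 = -13/2 ≈ -6.5000)
W(k, M) = -13/2
g(l, U) = 2 (g(l, U) = 3 - 1*1 = 3 - 1 = 2)
f(V, v) = -4 (f(V, v) = 2 + (2 + 2*(-4)) = 2 + (2 - 8) = 2 - 6 = -4)
x(a, H) = 0 (x(a, H) = -4 - 1*(-4) = -4 + 4 = 0)
x(-39 - 1*(-48), 9)/(((-20*W(-4, -1))*Z)) = 0/((-20*(-13/2)*90)) = 0/((130*90)) = 0/11700 = 0*(1/11700) = 0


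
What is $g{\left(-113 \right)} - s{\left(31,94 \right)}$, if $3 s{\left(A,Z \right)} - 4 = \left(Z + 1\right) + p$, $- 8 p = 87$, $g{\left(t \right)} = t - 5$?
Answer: $- \frac{1179}{8} \approx -147.38$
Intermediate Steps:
$g{\left(t \right)} = -5 + t$ ($g{\left(t \right)} = t - 5 = -5 + t$)
$p = - \frac{87}{8}$ ($p = \left(- \frac{1}{8}\right) 87 = - \frac{87}{8} \approx -10.875$)
$s{\left(A,Z \right)} = - \frac{47}{24} + \frac{Z}{3}$ ($s{\left(A,Z \right)} = \frac{4}{3} + \frac{\left(Z + 1\right) - \frac{87}{8}}{3} = \frac{4}{3} + \frac{\left(1 + Z\right) - \frac{87}{8}}{3} = \frac{4}{3} + \frac{- \frac{79}{8} + Z}{3} = \frac{4}{3} + \left(- \frac{79}{24} + \frac{Z}{3}\right) = - \frac{47}{24} + \frac{Z}{3}$)
$g{\left(-113 \right)} - s{\left(31,94 \right)} = \left(-5 - 113\right) - \left(- \frac{47}{24} + \frac{1}{3} \cdot 94\right) = -118 - \left(- \frac{47}{24} + \frac{94}{3}\right) = -118 - \frac{235}{8} = - \frac{1179}{8}$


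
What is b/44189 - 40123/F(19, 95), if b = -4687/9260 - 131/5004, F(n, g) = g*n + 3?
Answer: -5134712267352359/231377383043280 ≈ -22.192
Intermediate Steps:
F(n, g) = 3 + g*n
b = -3083351/5792130 (b = -4687*1/9260 - 131*1/5004 = -4687/9260 - 131/5004 = -3083351/5792130 ≈ -0.53233)
b/44189 - 40123/F(19, 95) = -3083351/5792130/44189 - 40123/(3 + 95*19) = -3083351/5792130*1/44189 - 40123/(3 + 1805) = -3083351/255948432570 - 40123/1808 = -5134712267352359/231377383043280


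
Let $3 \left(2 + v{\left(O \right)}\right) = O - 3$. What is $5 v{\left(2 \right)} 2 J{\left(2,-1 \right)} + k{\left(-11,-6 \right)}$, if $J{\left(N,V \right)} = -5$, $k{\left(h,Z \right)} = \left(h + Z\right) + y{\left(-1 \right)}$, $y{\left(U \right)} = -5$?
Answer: $\frac{284}{3} \approx 94.667$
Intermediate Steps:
$k{\left(h,Z \right)} = -5 + Z + h$ ($k{\left(h,Z \right)} = \left(h + Z\right) - 5 = \left(Z + h\right) - 5 = -5 + Z + h$)
$v{\left(O \right)} = -3 + \frac{O}{3}$ ($v{\left(O \right)} = -2 + \frac{O - 3}{3} = -2 + \frac{-3 + O}{3} = -2 + \left(-1 + \frac{O}{3}\right) = -3 + \frac{O}{3}$)
$5 v{\left(2 \right)} 2 J{\left(2,-1 \right)} + k{\left(-11,-6 \right)} = 5 \left(-3 + \frac{1}{3} \cdot 2\right) 2 \left(-5\right) - 22 = 5 \left(-3 + \frac{2}{3}\right) 2 \left(-5\right) - 22 = 5 \left(- \frac{7}{3}\right) 2 \left(-5\right) - 22 = \left(- \frac{35}{3}\right) 2 \left(-5\right) - 22 = \left(- \frac{70}{3}\right) \left(-5\right) - 22 = \frac{350}{3} - 22 = \frac{284}{3}$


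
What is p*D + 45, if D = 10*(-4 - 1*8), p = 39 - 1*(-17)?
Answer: -6675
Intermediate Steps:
p = 56 (p = 39 + 17 = 56)
D = -120 (D = 10*(-4 - 8) = 10*(-12) = -120)
p*D + 45 = 56*(-120) + 45 = -6720 + 45 = -6675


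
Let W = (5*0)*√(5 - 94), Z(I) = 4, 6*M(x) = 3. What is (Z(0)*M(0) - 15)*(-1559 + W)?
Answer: 20267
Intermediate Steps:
M(x) = ½ (M(x) = (⅙)*3 = ½)
W = 0 (W = 0*√(-89) = 0*(I*√89) = 0)
(Z(0)*M(0) - 15)*(-1559 + W) = (4*(½) - 15)*(-1559 + 0) = (2 - 15)*(-1559) = -13*(-1559) = 20267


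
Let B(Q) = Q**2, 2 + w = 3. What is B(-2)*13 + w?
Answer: 53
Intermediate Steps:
w = 1 (w = -2 + 3 = 1)
B(-2)*13 + w = (-2)**2*13 + 1 = 4*13 + 1 = 52 + 1 = 53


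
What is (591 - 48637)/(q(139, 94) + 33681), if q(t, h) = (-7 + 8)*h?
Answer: -48046/33775 ≈ -1.4225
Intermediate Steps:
q(t, h) = h (q(t, h) = 1*h = h)
(591 - 48637)/(q(139, 94) + 33681) = (591 - 48637)/(94 + 33681) = -48046/33775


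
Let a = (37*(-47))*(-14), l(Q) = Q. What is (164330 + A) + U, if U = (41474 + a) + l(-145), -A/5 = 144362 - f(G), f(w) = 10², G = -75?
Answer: -491305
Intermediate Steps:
f(w) = 100
A = -721310 (A = -5*(144362 - 1*100) = -5*(144362 - 100) = -5*144262 = -721310)
a = 24346 (a = -1739*(-14) = 24346)
U = 65675 (U = (41474 + 24346) - 145 = 65820 - 145 = 65675)
(164330 + A) + U = (164330 - 721310) + 65675 = -556980 + 65675 = -491305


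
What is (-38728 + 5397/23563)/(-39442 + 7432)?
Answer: 912542467/754251630 ≈ 1.2099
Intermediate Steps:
(-38728 + 5397/23563)/(-39442 + 7432) = (-38728 + 5397*(1/23563))/(-32010) = (-38728 + 5397/23563)*(-1/32010) = -912542467/23563*(-1/32010) = 912542467/754251630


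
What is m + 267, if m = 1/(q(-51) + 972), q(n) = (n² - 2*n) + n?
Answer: 967609/3624 ≈ 267.00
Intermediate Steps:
q(n) = n² - n
m = 1/3624 (m = 1/(-51*(-1 - 51) + 972) = 1/(-51*(-52) + 972) = 1/(2652 + 972) = 1/3624 ≈ 0.00027594)
m + 267 = 1/3624 + 267 = 967609/3624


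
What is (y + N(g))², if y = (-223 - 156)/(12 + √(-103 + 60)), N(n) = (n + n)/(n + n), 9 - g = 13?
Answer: 12841758/34969 - 3305638*I*√43/34969 ≈ 367.23 - 619.88*I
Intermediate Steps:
g = -4 (g = 9 - 1*13 = 9 - 13 = -4)
N(n) = 1 (N(n) = (2*n)/((2*n)) = (2*n)*(1/(2*n)) = 1)
y = -379/(12 + I*√43) (y = -379/(12 + √(-43)) = -379/(12 + I*√43) ≈ -24.321 + 13.29*I)
(y + N(g))² = ((-4548/187 + 379*I*√43/187) + 1)² = (-4361/187 + 379*I*√43/187)²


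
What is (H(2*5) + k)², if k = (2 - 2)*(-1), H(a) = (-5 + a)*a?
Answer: 2500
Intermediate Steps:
H(a) = a*(-5 + a)
k = 0 (k = 0*(-1) = 0)
(H(2*5) + k)² = ((2*5)*(-5 + 2*5) + 0)² = (10*(-5 + 10) + 0)² = (10*5 + 0)² = (50 + 0)² = 50² = 2500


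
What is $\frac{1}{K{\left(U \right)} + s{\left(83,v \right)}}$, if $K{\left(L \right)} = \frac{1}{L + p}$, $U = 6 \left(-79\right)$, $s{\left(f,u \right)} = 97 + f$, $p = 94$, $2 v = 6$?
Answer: $\frac{380}{68399} \approx 0.0055556$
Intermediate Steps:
$v = 3$ ($v = \frac{1}{2} \cdot 6 = 3$)
$U = -474$
$K{\left(L \right)} = \frac{1}{94 + L}$ ($K{\left(L \right)} = \frac{1}{L + 94} = \frac{1}{94 + L}$)
$\frac{1}{K{\left(U \right)} + s{\left(83,v \right)}} = \frac{1}{\frac{1}{94 - 474} + \left(97 + 83\right)} = \frac{1}{\frac{1}{-380} + 180} = \frac{1}{- \frac{1}{380} + 180} = \frac{1}{\frac{68399}{380}} = \frac{380}{68399}$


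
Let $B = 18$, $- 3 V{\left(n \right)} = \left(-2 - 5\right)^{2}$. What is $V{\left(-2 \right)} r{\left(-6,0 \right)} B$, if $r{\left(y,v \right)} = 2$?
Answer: $-588$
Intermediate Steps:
$V{\left(n \right)} = - \frac{49}{3}$ ($V{\left(n \right)} = - \frac{\left(-2 - 5\right)^{2}}{3} = - \frac{\left(-7\right)^{2}}{3} = \left(- \frac{1}{3}\right) 49 = - \frac{49}{3}$)
$V{\left(-2 \right)} r{\left(-6,0 \right)} B = \left(- \frac{49}{3}\right) 2 \cdot 18 = \left(- \frac{98}{3}\right) 18 = -588$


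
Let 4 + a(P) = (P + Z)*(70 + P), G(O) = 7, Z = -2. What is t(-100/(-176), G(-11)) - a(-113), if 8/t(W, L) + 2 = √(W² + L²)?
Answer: -433517069/87745 + 352*√95489/87745 ≈ -4939.4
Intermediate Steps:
a(P) = -4 + (-2 + P)*(70 + P) (a(P) = -4 + (P - 2)*(70 + P) = -4 + (-2 + P)*(70 + P))
t(W, L) = 8/(-2 + √(L² + W²)) (t(W, L) = 8/(-2 + √(W² + L²)) = 8/(-2 + √(L² + W²)))
t(-100/(-176), G(-11)) - a(-113) = 8/(-2 + √(7² + (-100/(-176))²)) - (-144 + (-113)² + 68*(-113)) = 8/(-2 + √(49 + (-100*(-1/176))²)) - (-144 + 12769 - 7684) = 8/(-2 + √(49 + (25/44)²)) - 1*4941 = 8/(-2 + √(49 + 625/1936)) - 4941 = 8/(-2 + √(95489/1936)) - 4941 = 8/(-2 + √95489/44) - 4941 = -4941 + 8/(-2 + √95489/44)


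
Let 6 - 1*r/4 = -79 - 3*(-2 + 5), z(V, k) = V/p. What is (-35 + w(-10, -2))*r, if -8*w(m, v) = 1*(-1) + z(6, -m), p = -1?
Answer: -12831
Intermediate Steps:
z(V, k) = -V (z(V, k) = V/(-1) = V*(-1) = -V)
w(m, v) = 7/8 (w(m, v) = -(1*(-1) - 1*6)/8 = -(-1 - 6)/8 = -1/8*(-7) = 7/8)
r = 376 (r = 24 - 4*(-79 - 3*(-2 + 5)) = 24 - 4*(-79 - 3*3) = 24 - 4*(-79 - 9) = 24 - 4*(-88) = 24 + 352 = 376)
(-35 + w(-10, -2))*r = (-35 + 7/8)*376 = -273/8*376 = -12831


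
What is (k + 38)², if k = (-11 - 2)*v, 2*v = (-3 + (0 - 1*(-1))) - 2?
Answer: 4096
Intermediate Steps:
v = -2 (v = ((-3 + (0 - 1*(-1))) - 2)/2 = ((-3 + (0 + 1)) - 2)/2 = ((-3 + 1) - 2)/2 = (-2 - 2)/2 = (½)*(-4) = -2)
k = 26 (k = (-11 - 2)*(-2) = -13*(-2) = 26)
(k + 38)² = (26 + 38)² = 64² = 4096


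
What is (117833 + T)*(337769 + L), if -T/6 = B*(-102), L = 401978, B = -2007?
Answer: -821452795897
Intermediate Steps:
T = -1228284 (T = -(-12042)*(-102) = -6*204714 = -1228284)
(117833 + T)*(337769 + L) = (117833 - 1228284)*(337769 + 401978) = -1110451*739747 = -821452795897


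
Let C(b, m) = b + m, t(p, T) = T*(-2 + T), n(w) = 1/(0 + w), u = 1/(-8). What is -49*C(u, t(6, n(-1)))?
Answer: -1127/8 ≈ -140.88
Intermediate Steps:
u = -⅛ ≈ -0.12500
n(w) = 1/w
-49*C(u, t(6, n(-1))) = -49*(-⅛ + (-2 + 1/(-1))/(-1)) = -49*(-⅛ - (-2 - 1)) = -49*(-⅛ - 1*(-3)) = -49*(-⅛ + 3) = -49*23/8 = -1127/8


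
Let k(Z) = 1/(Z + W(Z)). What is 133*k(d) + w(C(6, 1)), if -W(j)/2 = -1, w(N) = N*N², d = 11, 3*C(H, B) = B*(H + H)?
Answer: 965/13 ≈ 74.231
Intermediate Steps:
C(H, B) = 2*B*H/3 (C(H, B) = (B*(H + H))/3 = (B*(2*H))/3 = (2*B*H)/3 = 2*B*H/3)
w(N) = N³
W(j) = 2 (W(j) = -2*(-1) = 2)
k(Z) = 1/(2 + Z) (k(Z) = 1/(Z + 2) = 1/(2 + Z))
133*k(d) + w(C(6, 1)) = 133/(2 + 11) + ((⅔)*1*6)³ = 133/13 + 4³ = 133*(1/13) + 64 = 133/13 + 64 = 965/13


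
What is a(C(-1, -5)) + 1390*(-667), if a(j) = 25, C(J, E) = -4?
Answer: -927105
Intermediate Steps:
a(C(-1, -5)) + 1390*(-667) = 25 + 1390*(-667) = 25 - 927130 = -927105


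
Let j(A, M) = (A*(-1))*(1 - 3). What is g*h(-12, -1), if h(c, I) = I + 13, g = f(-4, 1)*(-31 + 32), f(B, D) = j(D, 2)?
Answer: 24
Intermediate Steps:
j(A, M) = 2*A (j(A, M) = -A*(-2) = 2*A)
f(B, D) = 2*D
g = 2 (g = (2*1)*(-31 + 32) = 2*1 = 2)
h(c, I) = 13 + I
g*h(-12, -1) = 2*(13 - 1) = 2*12 = 24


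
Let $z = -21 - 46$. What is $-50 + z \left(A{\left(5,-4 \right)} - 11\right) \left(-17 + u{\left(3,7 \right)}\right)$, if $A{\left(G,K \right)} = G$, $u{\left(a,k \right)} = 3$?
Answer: $-5678$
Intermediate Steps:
$z = -67$
$-50 + z \left(A{\left(5,-4 \right)} - 11\right) \left(-17 + u{\left(3,7 \right)}\right) = -50 - 67 \left(5 - 11\right) \left(-17 + 3\right) = -50 - 67 \left(\left(-6\right) \left(-14\right)\right) = -50 - 5628 = -5678$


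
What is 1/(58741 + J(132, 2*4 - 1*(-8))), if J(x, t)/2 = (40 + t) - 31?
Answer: 1/58791 ≈ 1.7009e-5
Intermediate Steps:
J(x, t) = 18 + 2*t (J(x, t) = 2*((40 + t) - 31) = 2*(9 + t) = 18 + 2*t)
1/(58741 + J(132, 2*4 - 1*(-8))) = 1/(58741 + (18 + 2*(2*4 - 1*(-8)))) = 1/(58741 + (18 + 2*(8 + 8))) = 1/(58741 + (18 + 2*16)) = 1/(58741 + (18 + 32)) = 1/(58741 + 50) = 1/58791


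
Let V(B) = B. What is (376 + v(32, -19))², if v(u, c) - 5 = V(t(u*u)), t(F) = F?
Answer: 1974025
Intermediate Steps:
v(u, c) = 5 + u² (v(u, c) = 5 + u*u = 5 + u²)
(376 + v(32, -19))² = (376 + (5 + 32²))² = (376 + (5 + 1024))² = (376 + 1029)² = 1405² = 1974025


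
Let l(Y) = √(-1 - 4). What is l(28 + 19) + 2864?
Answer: 2864 + I*√5 ≈ 2864.0 + 2.2361*I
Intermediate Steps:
l(Y) = I*√5 (l(Y) = √(-5) = I*√5)
l(28 + 19) + 2864 = I*√5 + 2864 = 2864 + I*√5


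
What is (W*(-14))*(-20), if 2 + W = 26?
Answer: 6720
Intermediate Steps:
W = 24 (W = -2 + 26 = 24)
(W*(-14))*(-20) = (24*(-14))*(-20) = -336*(-20) = 6720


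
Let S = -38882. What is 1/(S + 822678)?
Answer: 1/783796 ≈ 1.2758e-6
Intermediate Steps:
1/(S + 822678) = 1/(-38882 + 822678) = 1/783796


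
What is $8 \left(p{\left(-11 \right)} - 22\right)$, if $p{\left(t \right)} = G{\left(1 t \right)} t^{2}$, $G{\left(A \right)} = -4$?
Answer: $-4048$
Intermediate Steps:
$p{\left(t \right)} = - 4 t^{2}$
$8 \left(p{\left(-11 \right)} - 22\right) = 8 \left(- 4 \left(-11\right)^{2} - 22\right) = 8 \left(\left(-4\right) 121 - 22\right) = 8 \left(-484 - 22\right) = 8 \left(-506\right) = -4048$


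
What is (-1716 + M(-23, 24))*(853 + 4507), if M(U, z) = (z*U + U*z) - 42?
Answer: -15340320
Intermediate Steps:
M(U, z) = -42 + 2*U*z (M(U, z) = (U*z + U*z) - 42 = 2*U*z - 42 = -42 + 2*U*z)
(-1716 + M(-23, 24))*(853 + 4507) = (-1716 + (-42 + 2*(-23)*24))*(853 + 4507) = (-1716 + (-42 - 1104))*5360 = (-1716 - 1146)*5360 = -2862*5360 = -15340320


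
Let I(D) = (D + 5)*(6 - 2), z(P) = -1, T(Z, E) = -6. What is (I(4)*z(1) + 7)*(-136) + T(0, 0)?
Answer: 3938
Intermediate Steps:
I(D) = 20 + 4*D (I(D) = (5 + D)*4 = 20 + 4*D)
(I(4)*z(1) + 7)*(-136) + T(0, 0) = ((20 + 4*4)*(-1) + 7)*(-136) - 6 = ((20 + 16)*(-1) + 7)*(-136) - 6 = (36*(-1) + 7)*(-136) - 6 = (-36 + 7)*(-136) - 6 = -29*(-136) - 6 = 3944 - 6 = 3938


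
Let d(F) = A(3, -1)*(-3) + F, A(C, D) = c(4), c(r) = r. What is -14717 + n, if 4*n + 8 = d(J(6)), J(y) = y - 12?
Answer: -29447/2 ≈ -14724.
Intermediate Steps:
A(C, D) = 4
J(y) = -12 + y
d(F) = -12 + F (d(F) = 4*(-3) + F = -12 + F)
n = -13/2 (n = -2 + (-12 + (-12 + 6))/4 = -2 + (-12 - 6)/4 = -2 + (¼)*(-18) = -2 - 9/2 = -13/2 ≈ -6.5000)
-14717 + n = -14717 - 13/2 = -29447/2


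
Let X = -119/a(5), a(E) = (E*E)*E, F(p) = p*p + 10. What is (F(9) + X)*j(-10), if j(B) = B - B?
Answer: 0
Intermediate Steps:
F(p) = 10 + p² (F(p) = p² + 10 = 10 + p²)
a(E) = E³ (a(E) = E²*E = E³)
X = -119/125 (X = -119/(5³) = -119/125 ≈ -0.95200)
j(B) = 0
(F(9) + X)*j(-10) = ((10 + 9²) - 119/125)*0 = ((10 + 81) - 119/125)*0 = (91 - 119/125)*0 = (11256/125)*0 = 0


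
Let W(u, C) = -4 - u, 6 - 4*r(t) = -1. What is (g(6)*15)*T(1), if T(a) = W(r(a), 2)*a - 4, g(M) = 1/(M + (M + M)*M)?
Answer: -15/8 ≈ -1.8750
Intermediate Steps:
r(t) = 7/4 (r(t) = 3/2 - 1/4*(-1) = 3/2 + 1/4 = 7/4)
g(M) = 1/(M + 2*M**2) (g(M) = 1/(M + (2*M)*M) = 1/(M + 2*M**2))
T(a) = -4 - 23*a/4 (T(a) = (-4 - 1*7/4)*a - 4 = (-4 - 7/4)*a - 4 = -23*a/4 - 4 = -4 - 23*a/4)
(g(6)*15)*T(1) = ((1/(6*(1 + 2*6)))*15)*(-4 - 23/4*1) = ((1/(6*(1 + 12)))*15)*(-4 - 23/4) = (((1/6)/13)*15)*(-39/4) = (((1/6)*(1/13))*15)*(-39/4) = ((1/78)*15)*(-39/4) = (5/26)*(-39/4) = -15/8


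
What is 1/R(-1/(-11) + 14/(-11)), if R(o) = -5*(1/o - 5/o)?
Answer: -13/220 ≈ -0.059091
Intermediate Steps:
R(o) = 20/o (R(o) = -5*(1/o - 5/o) = -(-20)/o = 20/o)
1/R(-1/(-11) + 14/(-11)) = 1/(20/(-1/(-11) + 14/(-11))) = 1/(20/(-1*(-1/11) + 14*(-1/11))) = 1/(20/(1/11 - 14/11)) = 1/(20/(-13/11)) = 1/(20*(-11/13)) = 1/(-220/13) = -13/220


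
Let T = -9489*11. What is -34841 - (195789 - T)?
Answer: -335009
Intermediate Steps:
T = -104379
-34841 - (195789 - T) = -34841 - (195789 - 1*(-104379)) = -34841 - (195789 + 104379) = -34841 - 1*300168 = -34841 - 300168 = -335009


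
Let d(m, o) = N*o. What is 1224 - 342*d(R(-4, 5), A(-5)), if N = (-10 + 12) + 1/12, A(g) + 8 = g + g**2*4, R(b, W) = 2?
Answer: -121527/2 ≈ -60764.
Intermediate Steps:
A(g) = -8 + g + 4*g**2 (A(g) = -8 + (g + g**2*4) = -8 + (g + 4*g**2) = -8 + g + 4*g**2)
N = 25/12 (N = 2 + 1/12 = 25/12 ≈ 2.0833)
d(m, o) = 25*o/12
1224 - 342*d(R(-4, 5), A(-5)) = 1224 - 1425*(-8 - 5 + 4*(-5)**2)/2 = 1224 - 1425*(-8 - 5 + 4*25)/2 = 1224 - 1425*(-8 - 5 + 100)/2 = 1224 - 1425*87/2 = 1224 - 342*725/4 = 1224 - 123975/2 = -121527/2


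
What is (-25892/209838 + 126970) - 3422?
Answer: 12962519666/104919 ≈ 1.2355e+5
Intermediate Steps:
(-25892/209838 + 126970) - 3422 = (-25892*1/209838 + 126970) - 3422 = (-12946/104919 + 126970) - 3422 = 13321552484/104919 - 3422 = 12962519666/104919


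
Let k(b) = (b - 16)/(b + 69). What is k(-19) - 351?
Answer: -3517/10 ≈ -351.70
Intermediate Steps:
k(b) = (-16 + b)/(69 + b)
k(-19) - 351 = (-16 - 19)/(69 - 19) - 351 = -35/50 - 351 = (1/50)*(-35) - 351 = -7/10 - 351 = -3517/10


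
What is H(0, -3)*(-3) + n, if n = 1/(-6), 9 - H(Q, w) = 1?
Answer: -145/6 ≈ -24.167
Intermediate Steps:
H(Q, w) = 8 (H(Q, w) = 9 - 1*1 = 9 - 1 = 8)
n = -⅙ ≈ -0.16667
H(0, -3)*(-3) + n = 8*(-3) - ⅙ = -24 - ⅙ = -145/6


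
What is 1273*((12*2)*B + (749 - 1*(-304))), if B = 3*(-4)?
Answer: 973845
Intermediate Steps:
B = -12
1273*((12*2)*B + (749 - 1*(-304))) = 1273*((12*2)*(-12) + (749 - 1*(-304))) = 1273*(24*(-12) + (749 + 304)) = 1273*(-288 + 1053) = 1273*765 = 973845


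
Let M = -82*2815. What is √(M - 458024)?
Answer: I*√688854 ≈ 829.97*I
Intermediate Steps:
M = -230830
√(M - 458024) = √(-230830 - 458024) = √(-688854) = I*√688854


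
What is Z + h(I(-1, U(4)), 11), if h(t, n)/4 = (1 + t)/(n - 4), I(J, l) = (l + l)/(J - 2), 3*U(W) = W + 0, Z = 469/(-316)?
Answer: -28283/19908 ≈ -1.4207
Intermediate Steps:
Z = -469/316 (Z = 469*(-1/316) = -469/316 ≈ -1.4842)
U(W) = W/3 (U(W) = (W + 0)/3 = W/3)
I(J, l) = 2*l/(-2 + J) (I(J, l) = (2*l)/(-2 + J) = 2*l/(-2 + J))
h(t, n) = 4*(1 + t)/(-4 + n) (h(t, n) = 4*((1 + t)/(n - 4)) = 4*((1 + t)/(-4 + n)) = 4*(1 + t)/(-4 + n))
Z + h(I(-1, U(4)), 11) = -469/316 + 4*(1 + 2*((⅓)*4)/(-2 - 1))/(-4 + 11) = -469/316 + 4*(1 + 2*(4/3)/(-3))/7 = -469/316 + 4*(⅐)*(1 + 2*(4/3)*(-⅓)) = -469/316 + 4*(⅐)*(1 - 8/9) = -469/316 + 4*(⅐)*(⅑) = -469/316 + 4/63 = -28283/19908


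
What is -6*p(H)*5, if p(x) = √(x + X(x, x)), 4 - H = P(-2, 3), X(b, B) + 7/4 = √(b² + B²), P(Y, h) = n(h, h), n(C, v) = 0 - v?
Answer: -15*√(21 + 28*√2) ≈ -116.77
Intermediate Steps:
n(C, v) = -v
P(Y, h) = -h
X(b, B) = -7/4 + √(B² + b²) (X(b, B) = -7/4 + √(b² + B²) = -7/4 + √(B² + b²))
H = 7 (H = 4 - (-1)*3 = 4 - 1*(-3) = 4 + 3 = 7)
p(x) = √(-7/4 + x + √2*√(x²)) (p(x) = √(x + (-7/4 + √(x² + x²))) = √(x + (-7/4 + √(2*x²))) = √(x + (-7/4 + √2*√(x²))) = √(-7/4 + x + √2*√(x²)))
-6*p(H)*5 = -3*√(-7 + 4*7 + 4*√2*√(7²))*5 = -3*√(-7 + 28 + 4*√2*√49)*5 = -3*√(-7 + 28 + 4*√2*7)*5 = -3*√(-7 + 28 + 28*√2)*5 = -3*√(21 + 28*√2)*5 = -15*√(21 + 28*√2)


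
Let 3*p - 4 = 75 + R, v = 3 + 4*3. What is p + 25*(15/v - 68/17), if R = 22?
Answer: -124/3 ≈ -41.333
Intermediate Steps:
v = 15 (v = 3 + 12 = 15)
p = 101/3 (p = 4/3 + (75 + 22)/3 = 4/3 + (1/3)*97 = 4/3 + 97/3 = 101/3 ≈ 33.667)
p + 25*(15/v - 68/17) = 101/3 + 25*(15/15 - 68/17) = 101/3 + 25*(15*(1/15) - 68*1/17) = 101/3 + 25*(1 - 4) = 101/3 + 25*(-3) = 101/3 - 75 = -124/3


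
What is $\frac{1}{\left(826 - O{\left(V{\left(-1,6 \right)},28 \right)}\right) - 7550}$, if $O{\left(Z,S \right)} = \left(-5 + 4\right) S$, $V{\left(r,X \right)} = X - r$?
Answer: $- \frac{1}{6696} \approx -0.00014934$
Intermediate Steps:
$O{\left(Z,S \right)} = - S$
$\frac{1}{\left(826 - O{\left(V{\left(-1,6 \right)},28 \right)}\right) - 7550} = \frac{1}{\left(826 - \left(-1\right) 28\right) - 7550} = \frac{1}{\left(826 - -28\right) - 7550} = \frac{1}{\left(826 + 28\right) - 7550} = \frac{1}{854 - 7550} = \frac{1}{-6696} = - \frac{1}{6696}$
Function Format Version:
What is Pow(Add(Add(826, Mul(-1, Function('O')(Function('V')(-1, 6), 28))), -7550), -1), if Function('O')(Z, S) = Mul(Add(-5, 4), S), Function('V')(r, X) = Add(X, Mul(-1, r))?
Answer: Rational(-1, 6696) ≈ -0.00014934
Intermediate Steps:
Function('O')(Z, S) = Mul(-1, S)
Pow(Add(Add(826, Mul(-1, Function('O')(Function('V')(-1, 6), 28))), -7550), -1) = Pow(Add(Add(826, Mul(-1, Mul(-1, 28))), -7550), -1) = Pow(Add(Add(826, Mul(-1, -28)), -7550), -1) = Pow(Add(Add(826, 28), -7550), -1) = Pow(Add(854, -7550), -1) = Pow(-6696, -1) = Rational(-1, 6696)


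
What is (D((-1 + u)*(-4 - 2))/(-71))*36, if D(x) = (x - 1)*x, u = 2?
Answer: -1512/71 ≈ -21.296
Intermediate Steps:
D(x) = x*(-1 + x) (D(x) = (-1 + x)*x = x*(-1 + x))
(D((-1 + u)*(-4 - 2))/(-71))*36 = ((((-1 + 2)*(-4 - 2))*(-1 + (-1 + 2)*(-4 - 2)))/(-71))*36 = -1*(-6)*(-1 + 1*(-6))/71*36 = -(-6)*(-1 - 6)/71*36 = -(-6)*(-7)/71*36 = -1/71*42*36 = -42/71*36 = -1512/71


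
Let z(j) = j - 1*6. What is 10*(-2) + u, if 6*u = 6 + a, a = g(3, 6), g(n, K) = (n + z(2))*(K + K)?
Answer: -21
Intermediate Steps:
z(j) = -6 + j (z(j) = j - 6 = -6 + j)
g(n, K) = 2*K*(-4 + n) (g(n, K) = (n + (-6 + 2))*(K + K) = (n - 4)*(2*K) = (-4 + n)*(2*K) = 2*K*(-4 + n))
a = -12 (a = 2*6*(-4 + 3) = 2*6*(-1) = -12)
u = -1 (u = (6 - 12)/6 = (1/6)*(-6) = -1)
10*(-2) + u = 10*(-2) - 1 = -20 - 1 = -21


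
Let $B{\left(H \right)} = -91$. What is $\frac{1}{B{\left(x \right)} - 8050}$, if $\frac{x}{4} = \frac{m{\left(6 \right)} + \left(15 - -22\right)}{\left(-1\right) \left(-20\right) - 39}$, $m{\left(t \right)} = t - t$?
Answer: $- \frac{1}{8141} \approx -0.00012283$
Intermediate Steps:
$m{\left(t \right)} = 0$
$x = - \frac{148}{19}$ ($x = 4 \frac{0 + \left(15 - -22\right)}{\left(-1\right) \left(-20\right) - 39} = 4 \frac{0 + \left(15 + 22\right)}{20 - 39} = 4 \frac{0 + 37}{-19} = 4 \cdot 37 \left(- \frac{1}{19}\right) = 4 \left(- \frac{37}{19}\right) = - \frac{148}{19} \approx -7.7895$)
$\frac{1}{B{\left(x \right)} - 8050} = \frac{1}{-91 - 8050} = \frac{1}{-8141} = - \frac{1}{8141}$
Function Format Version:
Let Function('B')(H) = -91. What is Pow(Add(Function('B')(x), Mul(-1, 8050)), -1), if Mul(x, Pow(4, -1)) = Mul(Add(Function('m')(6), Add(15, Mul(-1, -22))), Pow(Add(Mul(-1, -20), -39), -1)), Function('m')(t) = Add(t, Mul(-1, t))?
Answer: Rational(-1, 8141) ≈ -0.00012283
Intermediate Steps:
Function('m')(t) = 0
x = Rational(-148, 19) (x = Mul(4, Mul(Add(0, Add(15, Mul(-1, -22))), Pow(Add(Mul(-1, -20), -39), -1))) = Mul(4, Mul(Add(0, Add(15, 22)), Pow(Add(20, -39), -1))) = Mul(4, Mul(Add(0, 37), Pow(-19, -1))) = Mul(4, Mul(37, Rational(-1, 19))) = Mul(4, Rational(-37, 19)) = Rational(-148, 19) ≈ -7.7895)
Pow(Add(Function('B')(x), Mul(-1, 8050)), -1) = Pow(Add(-91, Mul(-1, 8050)), -1) = Pow(Add(-91, -8050), -1) = Pow(-8141, -1) = Rational(-1, 8141)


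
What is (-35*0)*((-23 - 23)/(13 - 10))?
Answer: 0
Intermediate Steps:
(-35*0)*((-23 - 23)/(13 - 10)) = 0*(-46/3) = 0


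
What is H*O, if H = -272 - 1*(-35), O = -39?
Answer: 9243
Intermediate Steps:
H = -237 (H = -272 + 35 = -237)
H*O = -237*(-39) = 9243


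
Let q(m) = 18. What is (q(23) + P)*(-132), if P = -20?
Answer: 264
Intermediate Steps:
(q(23) + P)*(-132) = (18 - 20)*(-132) = -2*(-132) = 264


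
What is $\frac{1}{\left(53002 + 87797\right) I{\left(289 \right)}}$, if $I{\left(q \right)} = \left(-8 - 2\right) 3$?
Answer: $- \frac{1}{4223970} \approx -2.3674 \cdot 10^{-7}$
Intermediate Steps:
$I{\left(q \right)} = -30$ ($I{\left(q \right)} = \left(-10\right) 3 = -30$)
$\frac{1}{\left(53002 + 87797\right) I{\left(289 \right)}} = \frac{1}{\left(53002 + 87797\right) \left(-30\right)} = \frac{1}{140799} \left(- \frac{1}{30}\right) = - \frac{1}{4223970}$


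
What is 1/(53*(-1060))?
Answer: -1/56180 ≈ -1.7800e-5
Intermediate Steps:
1/(53*(-1060)) = 1/(-56180) = -1/56180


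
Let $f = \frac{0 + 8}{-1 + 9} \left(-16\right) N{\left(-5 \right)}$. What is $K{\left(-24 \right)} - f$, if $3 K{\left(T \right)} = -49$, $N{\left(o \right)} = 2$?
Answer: $\frac{47}{3} \approx 15.667$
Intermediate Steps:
$f = -32$ ($f = \frac{0 + 8}{-1 + 9} \left(-16\right) 2 = \frac{8}{8} \left(-16\right) 2 = 8 \cdot \frac{1}{8} \left(-16\right) 2 = 1 \left(-16\right) 2 = \left(-16\right) 2 = -32$)
$K{\left(T \right)} = - \frac{49}{3}$ ($K{\left(T \right)} = \frac{1}{3} \left(-49\right) = - \frac{49}{3}$)
$K{\left(-24 \right)} - f = - \frac{49}{3} - -32 = - \frac{49}{3} + 32 = \frac{47}{3}$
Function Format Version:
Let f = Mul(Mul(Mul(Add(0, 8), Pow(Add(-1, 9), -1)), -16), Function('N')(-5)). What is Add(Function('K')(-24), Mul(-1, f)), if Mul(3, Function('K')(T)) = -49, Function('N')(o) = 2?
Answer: Rational(47, 3) ≈ 15.667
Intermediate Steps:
f = -32 (f = Mul(Mul(Mul(Add(0, 8), Pow(Add(-1, 9), -1)), -16), 2) = Mul(Mul(Mul(8, Pow(8, -1)), -16), 2) = Mul(Mul(Mul(8, Rational(1, 8)), -16), 2) = Mul(Mul(1, -16), 2) = Mul(-16, 2) = -32)
Function('K')(T) = Rational(-49, 3) (Function('K')(T) = Mul(Rational(1, 3), -49) = Rational(-49, 3))
Add(Function('K')(-24), Mul(-1, f)) = Add(Rational(-49, 3), Mul(-1, -32)) = Add(Rational(-49, 3), 32) = Rational(47, 3)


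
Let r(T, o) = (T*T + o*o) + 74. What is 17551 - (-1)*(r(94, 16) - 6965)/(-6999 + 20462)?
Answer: 236291314/13463 ≈ 17551.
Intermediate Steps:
r(T, o) = 74 + T² + o² (r(T, o) = (T² + o²) + 74 = 74 + T² + o²)
17551 - (-1)*(r(94, 16) - 6965)/(-6999 + 20462) = 17551 - (-1)*((74 + 94² + 16²) - 6965)/(-6999 + 20462) = 17551 - (-1)*((74 + 8836 + 256) - 6965)/13463 = 17551 - (-1)*(9166 - 6965)*(1/13463) = 17551 - (-1)*2201*(1/13463) = 17551 - (-1)*2201/13463 = 17551 - 1*(-2201/13463) = 17551 + 2201/13463 = 236291314/13463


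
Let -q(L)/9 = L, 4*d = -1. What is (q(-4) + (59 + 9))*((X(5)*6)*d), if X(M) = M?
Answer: -780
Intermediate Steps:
d = -¼ (d = (¼)*(-1) = -¼ ≈ -0.25000)
q(L) = -9*L
(q(-4) + (59 + 9))*((X(5)*6)*d) = (-9*(-4) + (59 + 9))*((5*6)*(-¼)) = (36 + 68)*(30*(-¼)) = 104*(-15/2) = -780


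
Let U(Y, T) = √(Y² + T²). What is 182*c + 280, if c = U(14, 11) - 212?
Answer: -38304 + 182*√317 ≈ -35064.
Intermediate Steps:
U(Y, T) = √(T² + Y²)
c = -212 + √317 (c = √(11² + 14²) - 212 = √(121 + 196) - 212 = √317 - 212 = -212 + √317 ≈ -194.20)
182*c + 280 = 182*(-212 + √317) + 280 = (-38584 + 182*√317) + 280 = -38304 + 182*√317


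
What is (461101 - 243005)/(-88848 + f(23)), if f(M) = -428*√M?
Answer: -1211087088/493109617 + 5834068*√23/493109617 ≈ -2.3993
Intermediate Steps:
(461101 - 243005)/(-88848 + f(23)) = (461101 - 243005)/(-88848 - 428*√23) = 218096/(-88848 - 428*√23)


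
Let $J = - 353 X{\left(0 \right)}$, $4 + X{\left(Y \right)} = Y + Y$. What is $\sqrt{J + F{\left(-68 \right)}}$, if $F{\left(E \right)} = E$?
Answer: $8 \sqrt{21} \approx 36.661$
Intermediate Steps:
$X{\left(Y \right)} = -4 + 2 Y$ ($X{\left(Y \right)} = -4 + \left(Y + Y\right) = -4 + 2 Y$)
$J = 1412$ ($J = - 353 \left(-4 + 2 \cdot 0\right) = - 353 \left(-4 + 0\right) = \left(-353\right) \left(-4\right) = 1412$)
$\sqrt{J + F{\left(-68 \right)}} = \sqrt{1412 - 68} = \sqrt{1344} = 8 \sqrt{21}$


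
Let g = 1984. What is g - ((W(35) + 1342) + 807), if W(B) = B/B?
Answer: -166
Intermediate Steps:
W(B) = 1
g - ((W(35) + 1342) + 807) = 1984 - ((1 + 1342) + 807) = 1984 - (1343 + 807) = 1984 - 1*2150 = 1984 - 2150 = -166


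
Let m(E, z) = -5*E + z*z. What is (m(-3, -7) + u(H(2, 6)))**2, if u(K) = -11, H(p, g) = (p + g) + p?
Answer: 2809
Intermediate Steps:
H(p, g) = g + 2*p (H(p, g) = (g + p) + p = g + 2*p)
m(E, z) = z**2 - 5*E (m(E, z) = -5*E + z**2 = z**2 - 5*E)
(m(-3, -7) + u(H(2, 6)))**2 = (((-7)**2 - 5*(-3)) - 11)**2 = ((49 + 15) - 11)**2 = (64 - 11)**2 = 53**2 = 2809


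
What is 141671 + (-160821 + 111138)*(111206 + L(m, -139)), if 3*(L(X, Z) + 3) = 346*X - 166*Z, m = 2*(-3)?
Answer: -5872504856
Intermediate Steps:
m = -6
L(X, Z) = -3 - 166*Z/3 + 346*X/3 (L(X, Z) = -3 + (346*X - 166*Z)/3 = -3 + (-166*Z + 346*X)/3 = -3 + (-166*Z/3 + 346*X/3) = -3 - 166*Z/3 + 346*X/3)
141671 + (-160821 + 111138)*(111206 + L(m, -139)) = 141671 + (-160821 + 111138)*(111206 + (-3 - 166/3*(-139) + (346/3)*(-6))) = 141671 - 49683*(111206 + (-3 + 23074/3 - 692)) = 141671 - 49683*(111206 + 20989/3) = 141671 - 49683*354607/3 = 141671 - 5872646527 = -5872504856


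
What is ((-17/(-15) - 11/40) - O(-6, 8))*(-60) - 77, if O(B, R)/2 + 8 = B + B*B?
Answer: 5023/2 ≈ 2511.5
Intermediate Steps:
O(B, R) = -16 + 2*B + 2*B**2 (O(B, R) = -16 + 2*(B + B*B) = -16 + 2*(B + B**2) = -16 + (2*B + 2*B**2) = -16 + 2*B + 2*B**2)
((-17/(-15) - 11/40) - O(-6, 8))*(-60) - 77 = ((-17/(-15) - 11/40) - (-16 + 2*(-6) + 2*(-6)**2))*(-60) - 77 = ((-17*(-1/15) - 11*1/40) - (-16 - 12 + 2*36))*(-60) - 77 = ((17/15 - 11/40) - (-16 - 12 + 72))*(-60) - 77 = (103/120 - 1*44)*(-60) - 77 = (103/120 - 44)*(-60) - 77 = -5177/120*(-60) - 77 = 5177/2 - 77 = 5023/2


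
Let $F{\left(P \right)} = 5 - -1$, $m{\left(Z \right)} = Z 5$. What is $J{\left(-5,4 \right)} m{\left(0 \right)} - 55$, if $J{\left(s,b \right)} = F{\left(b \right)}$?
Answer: $-55$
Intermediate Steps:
$m{\left(Z \right)} = 5 Z$
$F{\left(P \right)} = 6$ ($F{\left(P \right)} = 5 + 1 = 6$)
$J{\left(s,b \right)} = 6$
$J{\left(-5,4 \right)} m{\left(0 \right)} - 55 = 6 \cdot 5 \cdot 0 - 55 = 6 \cdot 0 - 55 = 0 - 55 = -55$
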